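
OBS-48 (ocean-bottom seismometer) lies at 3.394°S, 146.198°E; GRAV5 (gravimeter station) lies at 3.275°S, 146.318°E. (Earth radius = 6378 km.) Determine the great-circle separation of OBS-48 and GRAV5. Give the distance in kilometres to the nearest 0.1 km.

Δφ = 0.1190°,  Δλ = 0.1200°
a = sin²(Δφ/2) + cos φ₁ cos φ₂ sin²(Δλ/2) = 0.000002
c = 2·arcsin(√a) = 0.002947 rad = 0.1689°
d = R·c = 6378 × 0.002947 = 18.8 km

18.8 km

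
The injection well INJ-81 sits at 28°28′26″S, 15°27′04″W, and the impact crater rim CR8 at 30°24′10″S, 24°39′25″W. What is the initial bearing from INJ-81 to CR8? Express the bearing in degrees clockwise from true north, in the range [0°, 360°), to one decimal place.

254.2°

INJ-81: φ = -28.47389°, λ = -15.45111°
CR8: φ = -30.40278°, λ = -24.65694°
Δλ = -9.2058°
y = sin Δλ · cos φ₂ = -0.137982
x = cos φ₁ sin φ₂ − sin φ₁ cos φ₂ cos Δλ = -0.038955
θ = atan2(y, x) = -105.7655° → 254.2345° (mod 360°)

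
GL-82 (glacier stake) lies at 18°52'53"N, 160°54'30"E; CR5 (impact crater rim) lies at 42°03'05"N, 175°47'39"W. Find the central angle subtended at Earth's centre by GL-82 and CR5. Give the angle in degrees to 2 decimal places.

GL-82: φ = +18.88139°, λ = +160.90833°
CR5: φ = +42.05139°, λ = -175.79417°
Δφ = 23.1700°,  Δλ = 23.2975°
a = sin²(Δφ/2) + cos φ₁ cos φ₂ sin²(Δλ/2) = 0.068973
c = 2·arcsin(√a) = 0.531486 rad = 30.4519°

30.45°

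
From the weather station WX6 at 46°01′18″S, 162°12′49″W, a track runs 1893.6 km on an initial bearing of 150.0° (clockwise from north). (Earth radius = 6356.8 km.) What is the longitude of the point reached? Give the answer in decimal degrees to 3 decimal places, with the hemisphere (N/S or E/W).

WX6: φ = -46.02167°, λ = -162.21361°
δ = d/R = 1893.6/6356.8 = 0.297886 rad
φ₂ = arcsin(sin φ₁ cos δ + cos φ₁ sin δ cos θ)
   = arcsin(-0.71960·0.95596 + 0.69439·0.29350·-0.86603) = -59.81522°
λ₂ = λ₁ + atan2(sin θ sin δ cos φ₁, cos δ − sin φ₁ sin φ₂) = -145.24362°

145.244°W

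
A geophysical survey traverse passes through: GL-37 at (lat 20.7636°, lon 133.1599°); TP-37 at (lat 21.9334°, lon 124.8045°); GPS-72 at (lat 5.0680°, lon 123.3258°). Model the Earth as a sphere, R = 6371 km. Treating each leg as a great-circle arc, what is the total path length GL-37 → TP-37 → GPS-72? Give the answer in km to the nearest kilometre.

GL-37→TP-37: c = 0.137330 rad, d = 874.93 km
TP-37→GPS-72: c = 0.295415 rad, d = 1882.09 km
Total = 874.93 + 1882.09 = 2757.02 km

2757 km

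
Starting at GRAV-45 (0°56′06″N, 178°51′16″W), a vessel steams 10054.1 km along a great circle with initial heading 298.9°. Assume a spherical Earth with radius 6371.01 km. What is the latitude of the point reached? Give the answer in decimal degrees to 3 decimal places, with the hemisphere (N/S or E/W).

GRAV-45: φ = +0.93500°, λ = -178.85444°
δ = d/R = 10054.1/6371.01 = 1.578101 rad
φ₂ = arcsin(sin φ₁ cos δ + cos φ₁ sin δ cos θ)
   = arcsin(0.01632·-0.00731 + 0.99987·0.99997·0.48328) = 28.88714°
λ₂ = λ₁ + atan2(sin θ sin δ cos φ₁, cos δ − sin φ₁ sin φ₂) = 90.15149°

28.887°N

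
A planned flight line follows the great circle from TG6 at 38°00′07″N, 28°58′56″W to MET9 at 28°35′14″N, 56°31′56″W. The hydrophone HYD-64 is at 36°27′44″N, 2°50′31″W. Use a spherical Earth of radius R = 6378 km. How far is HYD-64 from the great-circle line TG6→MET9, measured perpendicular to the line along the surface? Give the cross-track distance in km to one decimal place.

405.1 km

TG6: φ = +38.00194°, λ = -28.98222°
MET9: φ = +28.58722°, λ = -56.53222°
HYD-64: φ = +36.46222°, λ = -2.84194°
δ₁₃ = central angle TG6→HYD-64 = 0.363048 rad  (haversine)
θ₁₃ = bearing TG6→HYD-64 = 86.161°,  θ₁₂ = bearing TG6→MET9 = 255.865°
dₓₜ = R·arcsin(sin δ₁₃ · sin(θ₁₃ − θ₁₂)) = 6378·arcsin(0.35513·sin(-169.704°)) = -405.092 km
|dₓₜ| = 405.092 km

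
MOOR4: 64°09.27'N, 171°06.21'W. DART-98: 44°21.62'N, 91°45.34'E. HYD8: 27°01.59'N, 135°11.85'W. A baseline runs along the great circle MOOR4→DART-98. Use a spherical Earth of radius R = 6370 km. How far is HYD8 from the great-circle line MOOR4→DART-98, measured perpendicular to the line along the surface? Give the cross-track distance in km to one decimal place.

943.6 km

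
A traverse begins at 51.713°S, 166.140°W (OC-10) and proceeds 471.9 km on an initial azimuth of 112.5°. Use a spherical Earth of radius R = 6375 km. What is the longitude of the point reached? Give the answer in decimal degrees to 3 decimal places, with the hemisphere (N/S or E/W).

159.597°W

δ = d/R = 471.9/6375 = 0.074024 rad
φ₂ = arcsin(sin φ₁ cos δ + cos φ₁ sin δ cos θ)
   = arcsin(-0.78492·0.99726 + 0.61960·0.07396·-0.38268) = -53.15907°
λ₂ = λ₁ + atan2(sin θ sin δ cos φ₁, cos δ − sin φ₁ sin φ₂) = -159.59669°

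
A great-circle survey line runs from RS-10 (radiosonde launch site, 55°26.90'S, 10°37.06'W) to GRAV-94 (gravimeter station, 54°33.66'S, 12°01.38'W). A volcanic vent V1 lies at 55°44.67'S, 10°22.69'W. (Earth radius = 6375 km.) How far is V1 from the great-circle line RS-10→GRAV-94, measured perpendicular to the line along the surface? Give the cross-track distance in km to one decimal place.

RS-10: φ = -55.44833°, λ = -10.61767°
GRAV-94: φ = -54.56100°, λ = -12.02300°
V1: φ = -55.74450°, λ = -10.37817°
δ₁₃ = central angle RS-10→V1 = 0.005683 rad  (haversine)
θ₁₃ = bearing RS-10→V1 = 155.543°,  θ₁₂ = bearing RS-10→GRAV-94 = 317.174°
dₓₜ = R·arcsin(sin δ₁₃ · sin(θ₁₃ − θ₁₂)) = 6375·arcsin(0.00568·sin(-161.631°)) = -11.417 km
|dₓₜ| = 11.417 km

11.4 km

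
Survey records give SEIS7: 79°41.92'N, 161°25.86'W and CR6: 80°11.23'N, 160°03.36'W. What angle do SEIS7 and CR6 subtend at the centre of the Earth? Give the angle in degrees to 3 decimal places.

SEIS7: φ = +79.69867°, λ = -161.43100°
CR6: φ = +80.18717°, λ = -160.05600°
Δφ = 0.4885°,  Δλ = 1.3750°
a = sin²(Δφ/2) + cos φ₁ cos φ₂ sin²(Δλ/2) = 0.000023
c = 2·arcsin(√a) = 0.009500 rad = 0.5443°

0.544°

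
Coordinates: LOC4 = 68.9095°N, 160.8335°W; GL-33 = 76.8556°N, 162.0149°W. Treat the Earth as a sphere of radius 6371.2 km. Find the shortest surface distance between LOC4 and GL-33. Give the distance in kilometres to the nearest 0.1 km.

Δφ = 7.9461°,  Δλ = -1.1814°
a = sin²(Δφ/2) + cos φ₁ cos φ₂ sin²(Δλ/2) = 0.004809
c = 2·arcsin(√a) = 0.138811 rad = 7.9533°
d = R·c = 6371.2 × 0.138811 = 884.4 km

884.4 km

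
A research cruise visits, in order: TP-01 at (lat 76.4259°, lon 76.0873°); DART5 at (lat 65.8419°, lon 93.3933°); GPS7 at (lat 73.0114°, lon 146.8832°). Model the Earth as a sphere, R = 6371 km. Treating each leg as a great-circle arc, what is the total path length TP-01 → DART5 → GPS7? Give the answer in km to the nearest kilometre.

3466 km

TP-01→DART5: c = 0.207066 rad, d = 1319.22 km
DART5→GPS7: c = 0.337008 rad, d = 2147.08 km
Total = 1319.22 + 2147.08 = 3466.29 km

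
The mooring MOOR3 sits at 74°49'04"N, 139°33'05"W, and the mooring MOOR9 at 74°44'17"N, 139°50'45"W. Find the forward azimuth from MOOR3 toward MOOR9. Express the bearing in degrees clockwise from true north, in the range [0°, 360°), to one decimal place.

224.3°

MOOR3: φ = +74.81778°, λ = -139.55139°
MOOR9: φ = +74.73806°, λ = -139.84583°
Δλ = -0.2944°
y = sin Δλ · cos φ₂ = -0.001353
x = cos φ₁ sin φ₂ − sin φ₁ cos φ₂ cos Δλ = -0.001388
θ = atan2(y, x) = -135.7381° → 224.2619° (mod 360°)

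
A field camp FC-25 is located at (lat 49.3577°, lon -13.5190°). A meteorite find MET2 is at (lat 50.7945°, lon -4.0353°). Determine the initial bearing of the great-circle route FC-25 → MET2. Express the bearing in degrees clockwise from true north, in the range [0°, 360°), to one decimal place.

73.1°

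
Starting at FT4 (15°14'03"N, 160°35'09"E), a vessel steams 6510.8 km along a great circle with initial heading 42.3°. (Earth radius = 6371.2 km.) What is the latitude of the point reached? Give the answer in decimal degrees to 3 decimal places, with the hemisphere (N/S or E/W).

48.237°N

FT4: φ = +15.23417°, λ = +160.58583°
δ = d/R = 6510.8/6371.2 = 1.021911 rad
φ₂ = arcsin(sin φ₁ cos δ + cos φ₁ sin δ cos θ)
   = arcsin(0.26276·0.52174 + 0.96486·0.85311·0.73963) = 48.23692°
λ₂ = λ₁ + atan2(sin θ sin δ cos φ₁, cos δ − sin φ₁ sin φ₂) = -139.86979°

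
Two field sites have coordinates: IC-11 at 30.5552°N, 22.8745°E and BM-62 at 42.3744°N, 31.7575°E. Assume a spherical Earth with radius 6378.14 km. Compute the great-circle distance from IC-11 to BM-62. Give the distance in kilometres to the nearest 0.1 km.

1535.3 km

Δφ = 11.8192°,  Δλ = 8.8830°
a = sin²(Δφ/2) + cos φ₁ cos φ₂ sin²(Δλ/2) = 0.014416
c = 2·arcsin(√a) = 0.240712 rad = 13.7918°
d = R·c = 6378.14 × 0.240712 = 1535.3 km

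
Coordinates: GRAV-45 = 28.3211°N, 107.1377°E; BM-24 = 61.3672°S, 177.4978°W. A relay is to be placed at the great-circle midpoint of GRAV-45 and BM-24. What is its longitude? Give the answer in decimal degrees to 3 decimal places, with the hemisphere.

Bx = cos φ₂ cos Δλ = 0.121078,  By = cos φ₂ sin Δλ = 0.463646
φₘ = atan2(sin φ₁ + sin φ₂, √((cos φ₁ + Bx)² + By²)) = -20.07572°
λₘ = λ₁ + atan2(By, cos φ₁ + Bx) = 131.98216°

131.982°E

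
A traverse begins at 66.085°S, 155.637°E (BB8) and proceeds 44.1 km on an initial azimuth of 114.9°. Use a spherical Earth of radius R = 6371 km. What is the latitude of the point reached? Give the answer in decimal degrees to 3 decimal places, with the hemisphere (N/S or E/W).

δ = d/R = 44.1/6371 = 0.006922 rad
φ₂ = arcsin(sin φ₁ cos δ + cos φ₁ sin δ cos θ)
   = arcsin(-0.91415·0.99998 + 0.40538·0.00692·-0.42104) = -66.24942°
λ₂ = λ₁ + atan2(sin θ sin δ cos φ₁, cos δ − sin φ₁ sin φ₂) = 156.53021°

66.249°S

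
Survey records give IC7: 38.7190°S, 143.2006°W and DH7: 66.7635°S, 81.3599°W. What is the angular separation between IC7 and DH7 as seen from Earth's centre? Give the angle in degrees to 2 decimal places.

Δφ = -28.0445°,  Δλ = 61.8407°
a = sin²(Δφ/2) + cos φ₁ cos φ₂ sin²(Δλ/2) = 0.139985
c = 2·arcsin(√a) = 0.766949 rad = 43.9430°

43.94°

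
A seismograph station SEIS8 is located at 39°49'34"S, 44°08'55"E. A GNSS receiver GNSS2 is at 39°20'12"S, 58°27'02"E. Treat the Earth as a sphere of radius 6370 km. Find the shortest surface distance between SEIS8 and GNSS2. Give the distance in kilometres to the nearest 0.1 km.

SEIS8: φ = -39.82611°, λ = +44.14861°
GNSS2: φ = -39.33667°, λ = +58.45056°
Δφ = 0.4894°,  Δλ = 14.3019°
a = sin²(Δφ/2) + cos φ₁ cos φ₂ sin²(Δλ/2) = 0.009223
c = 2·arcsin(√a) = 0.192369 rad = 11.0219°
d = R·c = 6370 × 0.192369 = 1225.4 km

1225.4 km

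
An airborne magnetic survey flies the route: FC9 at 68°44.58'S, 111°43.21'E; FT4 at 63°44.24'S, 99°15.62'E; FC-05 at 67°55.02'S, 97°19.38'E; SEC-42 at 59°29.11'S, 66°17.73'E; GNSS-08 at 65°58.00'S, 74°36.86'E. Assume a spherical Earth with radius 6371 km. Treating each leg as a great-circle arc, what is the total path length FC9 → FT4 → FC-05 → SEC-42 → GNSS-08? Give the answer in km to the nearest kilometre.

3858 km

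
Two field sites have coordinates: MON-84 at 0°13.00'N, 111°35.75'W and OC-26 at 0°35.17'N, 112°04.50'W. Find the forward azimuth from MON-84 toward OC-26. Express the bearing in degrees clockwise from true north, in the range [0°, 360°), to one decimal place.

307.6°

MON-84: φ = +0.21667°, λ = -111.59583°
OC-26: φ = +0.58617°, λ = -112.07500°
Δλ = -0.4792°
y = sin Δλ · cos φ₂ = -0.008363
x = cos φ₁ sin φ₂ − sin φ₁ cos φ₂ cos Δλ = 0.006449
θ = atan2(y, x) = -52.3609° → 307.6391° (mod 360°)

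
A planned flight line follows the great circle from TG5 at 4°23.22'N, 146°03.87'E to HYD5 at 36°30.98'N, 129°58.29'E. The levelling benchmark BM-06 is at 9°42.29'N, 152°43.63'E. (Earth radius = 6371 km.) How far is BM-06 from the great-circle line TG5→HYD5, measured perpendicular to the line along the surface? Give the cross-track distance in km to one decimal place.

TG5: φ = +4.38700°, λ = +146.06450°
HYD5: φ = +36.51633°, λ = +129.97150°
BM-06: φ = +9.70483°, λ = +152.72717°
δ₁₃ = central angle TG5→BM-06 = 0.148064 rad  (haversine)
θ₁₃ = bearing TG5→BM-06 = 50.825°,  θ₁₂ = bearing TG5→HYD5 = 337.364°
dₓₜ = R·arcsin(sin δ₁₃ · sin(θ₁₃ − θ₁₂)) = 6371·arcsin(0.14752·sin(-286.539°)) = 904.019 km
|dₓₜ| = 904.019 km

904.0 km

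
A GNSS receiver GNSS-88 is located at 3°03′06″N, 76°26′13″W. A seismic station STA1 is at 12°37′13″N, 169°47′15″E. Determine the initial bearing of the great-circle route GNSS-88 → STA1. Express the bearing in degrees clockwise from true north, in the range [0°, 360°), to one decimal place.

GNSS-88: φ = +3.05167°, λ = -76.43694°
STA1: φ = +12.62028°, λ = +169.78750°
Δλ = -113.7756°
y = sin Δλ · cos φ₂ = -0.893022
x = cos φ₁ sin φ₂ − sin φ₁ cos φ₂ cos Δλ = 0.239123
θ = atan2(y, x) = -75.0097° → 284.9903° (mod 360°)

285.0°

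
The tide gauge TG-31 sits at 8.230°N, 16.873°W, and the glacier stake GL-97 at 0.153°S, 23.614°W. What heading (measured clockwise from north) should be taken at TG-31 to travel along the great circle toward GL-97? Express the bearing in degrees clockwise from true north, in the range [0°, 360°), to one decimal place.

219.0°

Δλ = -6.7410°
y = sin Δλ · cos φ₂ = -0.117381
x = cos φ₁ sin φ₂ − sin φ₁ cos φ₂ cos Δλ = -0.144800
θ = atan2(y, x) = -140.9703° → 219.0297° (mod 360°)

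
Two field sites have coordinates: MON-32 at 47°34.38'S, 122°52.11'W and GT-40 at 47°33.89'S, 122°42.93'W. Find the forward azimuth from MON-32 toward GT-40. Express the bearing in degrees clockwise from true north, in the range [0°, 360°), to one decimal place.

MON-32: φ = -47.57300°, λ = -122.86850°
GT-40: φ = -47.56483°, λ = -122.71550°
Δλ = 0.1530°
y = sin Δλ · cos φ₂ = 0.001802
x = cos φ₁ sin φ₂ − sin φ₁ cos φ₂ cos Δλ = 0.000141
θ = atan2(y, x) = 85.5331° → 85.5331° (mod 360°)

85.5°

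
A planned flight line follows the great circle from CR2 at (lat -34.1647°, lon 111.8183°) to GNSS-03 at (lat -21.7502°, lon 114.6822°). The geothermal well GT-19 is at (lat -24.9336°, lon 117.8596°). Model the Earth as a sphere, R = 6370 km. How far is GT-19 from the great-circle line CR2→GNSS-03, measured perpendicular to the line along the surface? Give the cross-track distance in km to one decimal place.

382.0 km

δ₁₃ = central angle CR2→GT-19 = 0.185293 rad  (haversine)
θ₁₃ = bearing CR2→GT-19 = 31.199°,  θ₁₂ = bearing CR2→GNSS-03 = 12.217°
dₓₜ = R·arcsin(sin δ₁₃ · sin(θ₁₃ − θ₁₂)) = 6370·arcsin(0.18423·sin(18.982°)) = 381.961 km
|dₓₜ| = 381.961 km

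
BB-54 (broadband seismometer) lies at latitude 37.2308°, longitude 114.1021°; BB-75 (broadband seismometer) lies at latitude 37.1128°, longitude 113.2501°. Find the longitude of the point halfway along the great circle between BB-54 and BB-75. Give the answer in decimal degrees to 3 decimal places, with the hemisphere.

113.676°E

Bx = cos φ₂ cos Δλ = 0.797361,  By = cos φ₂ sin Δλ = -0.011858
φₘ = atan2(sin φ₁ + sin φ₂, √((cos φ₁ + Bx)² + By²)) = 37.17256°
λₘ = λ₁ + atan2(By, cos φ₁ + Bx) = 113.67577°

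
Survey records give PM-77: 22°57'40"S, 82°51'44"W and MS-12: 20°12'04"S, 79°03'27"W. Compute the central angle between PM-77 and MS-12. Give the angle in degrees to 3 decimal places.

PM-77: φ = -22.96111°, λ = -82.86222°
MS-12: φ = -20.20111°, λ = -79.05750°
Δφ = 2.7600°,  Δλ = 3.8047°
a = sin²(Δφ/2) + cos φ₁ cos φ₂ sin²(Δλ/2) = 0.001532
c = 2·arcsin(√a) = 0.078308 rad = 4.4867°

4.487°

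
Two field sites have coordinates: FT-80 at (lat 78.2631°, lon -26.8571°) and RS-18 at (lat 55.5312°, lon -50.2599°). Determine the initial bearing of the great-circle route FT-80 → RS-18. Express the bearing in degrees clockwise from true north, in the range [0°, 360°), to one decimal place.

213.4°

Δλ = -23.4028°
y = sin Δλ · cos φ₂ = -0.224794
x = cos φ₁ sin φ₂ − sin φ₁ cos φ₂ cos Δλ = -0.340835
θ = atan2(y, x) = -146.5935° → 213.4065° (mod 360°)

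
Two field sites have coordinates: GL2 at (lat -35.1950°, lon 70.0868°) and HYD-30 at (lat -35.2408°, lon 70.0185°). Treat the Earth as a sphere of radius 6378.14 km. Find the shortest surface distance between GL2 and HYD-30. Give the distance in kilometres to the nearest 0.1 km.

8.0 km

Δφ = -0.0458°,  Δλ = -0.0683°
a = sin²(Δφ/2) + cos φ₁ cos φ₂ sin²(Δλ/2) = 0.000000
c = 2·arcsin(√a) = 0.001260 rad = 0.0722°
d = R·c = 6378.14 × 0.001260 = 8.0 km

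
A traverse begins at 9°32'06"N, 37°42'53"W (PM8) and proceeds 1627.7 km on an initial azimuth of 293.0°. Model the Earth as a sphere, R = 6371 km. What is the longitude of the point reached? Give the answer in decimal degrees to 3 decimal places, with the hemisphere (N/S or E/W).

PM8: φ = +9.53500°, λ = -37.71472°
δ = d/R = 1627.7/6371 = 0.255486 rad
φ₂ = arcsin(sin φ₁ cos δ + cos φ₁ sin δ cos θ)
   = arcsin(0.16565·0.96754 + 0.98618·0.25272·0.39073) = 14.93083°
λ₂ = λ₁ + atan2(sin θ sin δ cos φ₁, cos δ − sin φ₁ sin φ₂) = -51.64578°

51.646°W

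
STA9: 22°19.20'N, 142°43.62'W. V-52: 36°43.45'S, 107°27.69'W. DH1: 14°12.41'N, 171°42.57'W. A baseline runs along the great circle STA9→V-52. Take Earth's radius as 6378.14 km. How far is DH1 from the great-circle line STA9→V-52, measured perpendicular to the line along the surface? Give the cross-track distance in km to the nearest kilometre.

3008 km

STA9: φ = +22.32000°, λ = -142.72700°
V-52: φ = -36.72417°, λ = -107.46150°
DH1: φ = +14.20683°, λ = -171.70950°
δ₁₃ = central angle STA9→DH1 = 0.499787 rad  (haversine)
θ₁₃ = bearing STA9→DH1 = 258.564°,  θ₁₂ = bearing STA9→V-52 = 150.005°
dₓₜ = R·arcsin(sin δ₁₃ · sin(θ₁₃ − θ₁₂)) = 6378.14·arcsin(0.47924·sin(108.559°)) = 3007.962 km
|dₓₜ| = 3007.962 km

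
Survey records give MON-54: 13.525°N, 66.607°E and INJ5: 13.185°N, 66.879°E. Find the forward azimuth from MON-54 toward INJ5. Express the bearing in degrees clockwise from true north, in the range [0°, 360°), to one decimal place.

142.1°

Δλ = 0.2720°
y = sin Δλ · cos φ₂ = 0.004622
x = cos φ₁ sin φ₂ − sin φ₁ cos φ₂ cos Δλ = -0.005932
θ = atan2(y, x) = 142.0725° → 142.0725° (mod 360°)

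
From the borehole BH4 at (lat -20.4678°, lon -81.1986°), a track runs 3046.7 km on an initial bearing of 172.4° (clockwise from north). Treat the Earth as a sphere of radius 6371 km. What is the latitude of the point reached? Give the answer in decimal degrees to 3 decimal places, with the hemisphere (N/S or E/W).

δ = d/R = 3046.7/6371 = 0.478214 rad
φ₂ = arcsin(sin φ₁ cos δ + cos φ₁ sin δ cos θ)
   = arcsin(-0.34968·0.88782 + 0.93687·0.46019·-0.99122) = -47.54496°
λ₂ = λ₁ + atan2(sin θ sin δ cos φ₁, cos δ − sin φ₁ sin φ₂) = -76.02540°

47.545°S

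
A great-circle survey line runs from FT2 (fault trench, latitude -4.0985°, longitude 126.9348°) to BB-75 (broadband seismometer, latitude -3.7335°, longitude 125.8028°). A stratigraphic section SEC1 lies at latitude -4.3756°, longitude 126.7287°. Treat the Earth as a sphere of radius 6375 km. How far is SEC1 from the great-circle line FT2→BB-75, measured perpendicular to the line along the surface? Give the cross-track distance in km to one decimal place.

36.4 km

δ₁₃ = central angle FT2→SEC1 = 0.006022 rad  (haversine)
θ₁₃ = bearing FT2→SEC1 = 216.558°,  θ₁₂ = bearing FT2→BB-75 = 287.871°
dₓₜ = R·arcsin(sin δ₁₃ · sin(θ₁₃ − θ₁₂)) = 6375·arcsin(0.00602·sin(-71.313°)) = -36.363 km
|dₓₜ| = 36.363 km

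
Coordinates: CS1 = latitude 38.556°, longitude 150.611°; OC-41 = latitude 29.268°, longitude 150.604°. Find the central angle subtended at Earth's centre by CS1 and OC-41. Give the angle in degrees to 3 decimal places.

Δφ = -9.2880°,  Δλ = -0.0070°
a = sin²(Δφ/2) + cos φ₁ cos φ₂ sin²(Δλ/2) = 0.006555
c = 2·arcsin(√a) = 0.162106 rad = 9.2880°

9.288°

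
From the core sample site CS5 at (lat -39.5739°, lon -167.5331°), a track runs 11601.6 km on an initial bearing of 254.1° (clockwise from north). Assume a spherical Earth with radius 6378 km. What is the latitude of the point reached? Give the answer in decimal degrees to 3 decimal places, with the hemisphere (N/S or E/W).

2.762°S

δ = d/R = 11601.6/6378 = 1.819003 rad
φ₂ = arcsin(sin φ₁ cos δ + cos φ₁ sin δ cos θ)
   = arcsin(-0.63707·-0.24567 + 0.77080·0.96935·-0.27396) = -2.76217°
λ₂ = λ₁ + atan2(sin θ sin δ cos φ₁, cos δ − sin φ₁ sin φ₂) = 81.43053°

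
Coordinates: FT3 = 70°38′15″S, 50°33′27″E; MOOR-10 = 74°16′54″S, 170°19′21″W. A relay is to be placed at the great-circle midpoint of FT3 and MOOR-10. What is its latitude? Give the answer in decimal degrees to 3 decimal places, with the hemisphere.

83.477°S

FT3: φ = -70.63750°, λ = +50.55750°
MOOR-10: φ = -74.28167°, λ = -170.32250°
Bx = cos φ₂ cos Δλ = -0.204829,  By = cos φ₂ sin Δλ = 0.177303
φₘ = atan2(sin φ₁ + sin φ₂, √((cos φ₁ + Bx)² + By²)) = -83.47737°
λₘ = λ₁ + atan2(By, cos φ₁ + Bx) = 105.00496°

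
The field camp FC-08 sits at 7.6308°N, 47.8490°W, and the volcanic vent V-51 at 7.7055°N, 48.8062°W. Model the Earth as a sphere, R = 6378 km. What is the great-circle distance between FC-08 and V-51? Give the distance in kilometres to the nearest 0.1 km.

105.9 km

Δφ = 0.0747°,  Δλ = -0.9572°
a = sin²(Δφ/2) + cos φ₁ cos φ₂ sin²(Δλ/2) = 0.000069
c = 2·arcsin(√a) = 0.016608 rad = 0.9516°
d = R·c = 6378 × 0.016608 = 105.9 km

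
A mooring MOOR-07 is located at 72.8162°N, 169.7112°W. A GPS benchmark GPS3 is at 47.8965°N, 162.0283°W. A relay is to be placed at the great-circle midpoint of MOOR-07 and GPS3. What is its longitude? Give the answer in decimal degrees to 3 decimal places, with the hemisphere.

Bx = cos φ₂ cos Δλ = 0.664453,  By = cos φ₂ sin Δλ = 0.089636
φₘ = atan2(sin φ₁ + sin φ₂, √((cos φ₁ + Bx)² + By²)) = 60.40336°
λₘ = λ₁ + atan2(By, cos φ₁ + Bx) = -164.37633°

164.376°W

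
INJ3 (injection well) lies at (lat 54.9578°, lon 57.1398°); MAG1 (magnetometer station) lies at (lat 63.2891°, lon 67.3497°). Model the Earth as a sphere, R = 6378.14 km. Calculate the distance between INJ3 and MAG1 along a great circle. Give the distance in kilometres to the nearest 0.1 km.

1092.7 km

Δφ = 8.3313°,  Δλ = 10.2099°
a = sin²(Δφ/2) + cos φ₁ cos φ₂ sin²(Δλ/2) = 0.007320
c = 2·arcsin(√a) = 0.171324 rad = 9.8161°
d = R·c = 6378.14 × 0.171324 = 1092.7 km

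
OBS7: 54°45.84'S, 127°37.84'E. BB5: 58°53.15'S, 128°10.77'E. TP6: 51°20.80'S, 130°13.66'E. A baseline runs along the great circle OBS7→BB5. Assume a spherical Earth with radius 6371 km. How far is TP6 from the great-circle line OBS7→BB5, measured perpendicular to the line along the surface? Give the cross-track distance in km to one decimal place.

205.8 km

OBS7: φ = -54.76400°, λ = +127.63067°
BB5: φ = -58.88583°, λ = +128.17950°
TP6: φ = -51.34667°, λ = +130.22767°
δ₁₃ = central angle OBS7→TP6 = 0.065560 rad  (haversine)
θ₁₃ = bearing OBS7→TP6 = 25.594°,  θ₁₂ = bearing OBS7→BB5 = 176.062°
dₓₜ = R·arcsin(sin δ₁₃ · sin(θ₁₃ − θ₁₂)) = 6371·arcsin(0.06551·sin(-150.467°)) = -205.772 km
|dₓₜ| = 205.772 km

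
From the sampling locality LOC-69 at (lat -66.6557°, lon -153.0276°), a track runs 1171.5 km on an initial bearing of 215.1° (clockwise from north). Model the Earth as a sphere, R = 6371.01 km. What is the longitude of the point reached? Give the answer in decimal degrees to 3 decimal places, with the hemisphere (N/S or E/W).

δ = d/R = 1171.5/6371.01 = 0.183880 rad
φ₂ = arcsin(sin φ₁ cos δ + cos φ₁ sin δ cos θ)
   = arcsin(-0.91814·0.98314 + 0.39626·0.18285·-0.81815) = -74.14156°
λ₂ = λ₁ + atan2(sin θ sin δ cos φ₁, cos δ − sin φ₁ sin φ₂) = -175.65574°

175.656°W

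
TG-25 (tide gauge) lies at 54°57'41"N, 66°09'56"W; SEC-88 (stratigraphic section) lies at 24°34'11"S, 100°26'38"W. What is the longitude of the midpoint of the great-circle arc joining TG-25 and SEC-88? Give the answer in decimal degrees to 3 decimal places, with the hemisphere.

TG-25: φ = +54.96139°, λ = -66.16556°
SEC-88: φ = -24.56972°, λ = -100.44389°
Bx = cos φ₂ cos Δλ = 0.751494,  By = cos φ₂ sin Δλ = -0.512218
φₘ = atan2(sin φ₁ + sin φ₂, √((cos φ₁ + Bx)² + By²)) = 15.83071°
λₘ = λ₁ + atan2(By, cos φ₁ + Bx) = -87.29200°

87.292°W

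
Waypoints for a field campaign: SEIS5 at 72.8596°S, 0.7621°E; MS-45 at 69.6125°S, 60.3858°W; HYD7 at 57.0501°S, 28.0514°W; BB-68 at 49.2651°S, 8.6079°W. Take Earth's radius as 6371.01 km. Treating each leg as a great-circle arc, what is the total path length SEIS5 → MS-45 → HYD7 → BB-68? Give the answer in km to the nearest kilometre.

SEIS5→MS-45: c = 0.332380 rad, d = 2117.59 km
MS-45→HYD7: c = 0.328029 rad, d = 2089.87 km
HYD7→BB-68: c = 0.243327 rad, d = 1550.24 km
Total = 2117.59 + 2089.87 + 1550.24 = 5757.71 km

5758 km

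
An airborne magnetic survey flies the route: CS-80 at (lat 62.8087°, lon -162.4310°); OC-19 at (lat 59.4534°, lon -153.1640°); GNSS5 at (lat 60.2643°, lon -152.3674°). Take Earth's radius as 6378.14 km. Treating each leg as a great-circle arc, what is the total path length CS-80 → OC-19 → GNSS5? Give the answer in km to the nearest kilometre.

722 km

CS-80→OC-19: c = 0.097459 rad, d = 621.61 km
OC-19→GNSS5: c = 0.015781 rad, d = 100.65 km
Total = 621.61 + 100.65 = 722.26 km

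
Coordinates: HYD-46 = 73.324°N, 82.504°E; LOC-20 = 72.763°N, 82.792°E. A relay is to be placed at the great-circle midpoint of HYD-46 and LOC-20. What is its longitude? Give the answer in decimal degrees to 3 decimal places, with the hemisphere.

82.650°E

Bx = cos φ₂ cos Δλ = 0.296321,  By = cos φ₂ sin Δλ = 0.001489
φₘ = atan2(sin φ₁ + sin φ₂, √((cos φ₁ + Bx)² + By²)) = 73.04355°
λₘ = λ₁ + atan2(By, cos φ₁ + Bx) = 82.65031°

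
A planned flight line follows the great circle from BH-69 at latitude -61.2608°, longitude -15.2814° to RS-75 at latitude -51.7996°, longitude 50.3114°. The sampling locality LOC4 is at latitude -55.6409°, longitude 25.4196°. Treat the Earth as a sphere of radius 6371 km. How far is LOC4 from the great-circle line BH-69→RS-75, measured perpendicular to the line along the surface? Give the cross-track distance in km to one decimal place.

484.4 km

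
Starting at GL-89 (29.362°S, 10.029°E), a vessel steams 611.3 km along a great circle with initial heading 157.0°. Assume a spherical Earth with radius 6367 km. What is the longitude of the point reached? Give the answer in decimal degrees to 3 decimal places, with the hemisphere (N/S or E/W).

12.631°E

δ = d/R = 611.3/6367 = 0.096011 rad
φ₂ = arcsin(sin φ₁ cos δ + cos φ₁ sin δ cos θ)
   = arcsin(-0.49033·0.99539 + 0.87154·0.09586·-0.92050) = -34.40052°
λ₂ = λ₁ + atan2(sin θ sin δ cos φ₁, cos δ − sin φ₁ sin φ₂) = 12.63090°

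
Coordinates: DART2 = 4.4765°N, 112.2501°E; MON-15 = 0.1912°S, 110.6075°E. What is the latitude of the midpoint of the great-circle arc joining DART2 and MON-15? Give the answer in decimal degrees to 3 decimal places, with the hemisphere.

2.143°N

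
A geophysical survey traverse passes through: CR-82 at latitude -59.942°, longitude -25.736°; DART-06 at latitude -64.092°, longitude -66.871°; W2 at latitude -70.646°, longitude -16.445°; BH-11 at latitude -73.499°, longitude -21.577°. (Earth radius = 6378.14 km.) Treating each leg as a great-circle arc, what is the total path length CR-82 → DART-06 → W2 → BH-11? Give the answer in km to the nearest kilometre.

4723 km

CR-82→DART-06: c = 0.338185 rad, d = 2156.99 km
DART-06→W2: c = 0.345479 rad, d = 2203.51 km
W2→BH-11: c = 0.056873 rad, d = 362.74 km
Total = 2156.99 + 2203.51 + 362.74 = 4723.25 km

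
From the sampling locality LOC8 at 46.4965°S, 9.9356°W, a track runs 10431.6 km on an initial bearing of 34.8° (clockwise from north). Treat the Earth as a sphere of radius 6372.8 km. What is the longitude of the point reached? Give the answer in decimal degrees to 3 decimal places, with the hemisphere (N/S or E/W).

δ = d/R = 10431.6/6372.8 = 1.636894 rad
φ₂ = arcsin(sin φ₁ cos δ + cos φ₁ sin δ cos θ)
   = arcsin(-0.72533·-0.06605 + 0.68840·0.99782·0.82115) = 37.73077°
λ₂ = λ₁ + atan2(sin θ sin δ cos φ₁, cos δ − sin φ₁ sin φ₂) = 36.12127°

36.121°E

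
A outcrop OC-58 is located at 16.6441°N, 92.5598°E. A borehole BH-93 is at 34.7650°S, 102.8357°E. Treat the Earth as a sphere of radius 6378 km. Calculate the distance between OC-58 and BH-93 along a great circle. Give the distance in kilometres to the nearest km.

5825 km

Δφ = -51.4091°,  Δλ = 10.2759°
a = sin²(Δφ/2) + cos φ₁ cos φ₂ sin²(Δλ/2) = 0.194435
c = 2·arcsin(√a) = 0.913308 rad = 52.3287°
d = R·c = 6378 × 0.913308 = 5825.1 km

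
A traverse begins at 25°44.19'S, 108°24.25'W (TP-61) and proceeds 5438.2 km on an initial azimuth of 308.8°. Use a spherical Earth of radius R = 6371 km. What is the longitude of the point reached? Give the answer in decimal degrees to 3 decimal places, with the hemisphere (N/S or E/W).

144.787°W

TP-61: φ = -25.73650°, λ = -108.40417°
δ = d/R = 5438.2/6371 = 0.853587 rad
φ₂ = arcsin(sin φ₁ cos δ + cos φ₁ sin δ cos θ)
   = arcsin(-0.43423·0.65728 + 0.90080·0.75364·0.62660) = 8.04642°
λ₂ = λ₁ + atan2(sin θ sin δ cos φ₁, cos δ − sin φ₁ sin φ₂) = -144.78732°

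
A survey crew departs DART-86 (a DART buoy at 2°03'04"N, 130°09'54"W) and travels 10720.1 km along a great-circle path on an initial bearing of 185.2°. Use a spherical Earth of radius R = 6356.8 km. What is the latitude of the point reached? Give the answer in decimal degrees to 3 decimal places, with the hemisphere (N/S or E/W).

DART-86: φ = +2.05111°, λ = -130.16500°
δ = d/R = 10720.1/6356.8 = 1.686399 rad
φ₂ = arcsin(sin φ₁ cos δ + cos φ₁ sin δ cos θ)
   = arcsin(0.03579·-0.11535 + 0.99936·0.99333·-0.99588) = -83.08785°
λ₂ = λ₁ + atan2(sin θ sin δ cos φ₁, cos δ − sin φ₁ sin φ₂) = 98.25807°

83.088°S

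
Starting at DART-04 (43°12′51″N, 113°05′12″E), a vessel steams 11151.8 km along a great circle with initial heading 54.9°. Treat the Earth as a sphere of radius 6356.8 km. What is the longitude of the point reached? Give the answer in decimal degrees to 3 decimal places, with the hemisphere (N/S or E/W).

DART-04: φ = +43.21417°, λ = +113.08667°
δ = d/R = 11151.8/6356.8 = 1.754310 rad
φ₂ = arcsin(sin φ₁ cos δ + cos φ₁ sin δ cos θ)
   = arcsin(0.68473·-0.18249 + 0.72880·0.98321·0.57501) = 16.68285°
λ₂ = λ₁ + atan2(sin θ sin δ cos φ₁, cos δ − sin φ₁ sin φ₂) = -124.02796°

124.028°W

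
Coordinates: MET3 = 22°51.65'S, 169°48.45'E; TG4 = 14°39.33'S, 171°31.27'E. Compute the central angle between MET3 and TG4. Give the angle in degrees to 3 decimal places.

8.364°

MET3: φ = -22.86083°, λ = +169.80750°
TG4: φ = -14.65550°, λ = +171.52117°
Δφ = 8.2053°,  Δλ = 1.7137°
a = sin²(Δφ/2) + cos φ₁ cos φ₂ sin²(Δλ/2) = 0.005318
c = 2·arcsin(√a) = 0.145977 rad = 8.3639°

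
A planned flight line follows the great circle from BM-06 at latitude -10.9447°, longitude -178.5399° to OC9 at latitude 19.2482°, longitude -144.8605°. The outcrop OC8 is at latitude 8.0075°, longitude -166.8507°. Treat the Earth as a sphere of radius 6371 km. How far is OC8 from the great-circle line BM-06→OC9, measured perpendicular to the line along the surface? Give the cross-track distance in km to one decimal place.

δ₁₃ = central angle BM-06→OC8 = 0.388108 rad  (haversine)
θ₁₃ = bearing BM-06→OC8 = 32.015°,  θ₁₂ = bearing BM-06→OC9 = 47.914°
dₓₜ = R·arcsin(sin δ₁₃ · sin(θ₁₃ − θ₁₂)) = 6371·arcsin(0.37844·sin(-15.899°)) = -661.662 km
|dₓₜ| = 661.662 km

661.7 km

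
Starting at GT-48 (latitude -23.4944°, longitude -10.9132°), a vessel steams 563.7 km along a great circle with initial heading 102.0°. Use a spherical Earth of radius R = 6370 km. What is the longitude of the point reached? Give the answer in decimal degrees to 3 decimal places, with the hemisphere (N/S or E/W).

5.464°W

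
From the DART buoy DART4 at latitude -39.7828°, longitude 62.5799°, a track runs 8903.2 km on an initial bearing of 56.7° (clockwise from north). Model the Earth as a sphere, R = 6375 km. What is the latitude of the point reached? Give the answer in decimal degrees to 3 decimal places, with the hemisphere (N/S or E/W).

17.735°N

δ = d/R = 8903.2/6375 = 1.396580 rad
φ₂ = arcsin(sin φ₁ cos δ + cos φ₁ sin δ cos θ)
   = arcsin(-0.63988·0.17334 + 0.76848·0.98486·0.54902) = 17.73470°
λ₂ = λ₁ + atan2(sin θ sin δ cos φ₁, cos δ − sin φ₁ sin φ₂) = 122.37434°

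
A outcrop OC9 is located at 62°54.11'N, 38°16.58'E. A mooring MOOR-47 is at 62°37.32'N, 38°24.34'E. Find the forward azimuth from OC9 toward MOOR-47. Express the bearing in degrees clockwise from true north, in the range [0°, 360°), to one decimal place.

OC9: φ = +62.90183°, λ = +38.27633°
MOOR-47: φ = +62.62200°, λ = +38.40567°
Δλ = 0.1293°
y = sin Δλ · cos φ₂ = 0.001038
x = cos φ₁ sin φ₂ − sin φ₁ cos φ₂ cos Δλ = -0.004883
θ = atan2(y, x) = 167.9985° → 167.9985° (mod 360°)

168.0°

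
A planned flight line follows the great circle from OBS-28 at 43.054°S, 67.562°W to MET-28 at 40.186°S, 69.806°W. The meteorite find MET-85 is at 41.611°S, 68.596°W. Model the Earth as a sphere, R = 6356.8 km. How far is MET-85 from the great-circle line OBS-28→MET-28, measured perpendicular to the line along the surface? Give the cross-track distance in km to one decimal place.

δ₁₃ = central angle OBS-28→MET-85 = 0.028500 rad  (haversine)
θ₁₃ = bearing OBS-28→MET-85 = 331.740°,  θ₁₂ = bearing OBS-28→MET-28 = 328.925°
dₓₜ = R·arcsin(sin δ₁₃ · sin(θ₁₃ − θ₁₂)) = 6356.8·arcsin(0.02850·sin(2.815°)) = 8.896 km
|dₓₜ| = 8.896 km

8.9 km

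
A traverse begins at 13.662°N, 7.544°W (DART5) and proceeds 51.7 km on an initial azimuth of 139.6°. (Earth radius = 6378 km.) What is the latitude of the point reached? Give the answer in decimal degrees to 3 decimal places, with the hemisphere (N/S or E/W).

13.308°N

δ = d/R = 51.7/6378 = 0.008106 rad
φ₂ = arcsin(sin φ₁ cos δ + cos φ₁ sin δ cos θ)
   = arcsin(0.23619·0.99997 + 0.97171·0.00811·-0.76154) = 13.30812°
λ₂ = λ₁ + atan2(sin θ sin δ cos φ₁, cos δ − sin φ₁ sin φ₂) = -7.23468°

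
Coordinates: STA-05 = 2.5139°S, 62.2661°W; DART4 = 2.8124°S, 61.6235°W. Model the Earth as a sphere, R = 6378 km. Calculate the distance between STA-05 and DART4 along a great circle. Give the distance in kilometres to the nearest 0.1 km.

78.8 km

Δφ = -0.2985°,  Δλ = 0.6426°
a = sin²(Δφ/2) + cos φ₁ cos φ₂ sin²(Δλ/2) = 0.000038
c = 2·arcsin(√a) = 0.012355 rad = 0.7079°
d = R·c = 6378 × 0.012355 = 78.8 km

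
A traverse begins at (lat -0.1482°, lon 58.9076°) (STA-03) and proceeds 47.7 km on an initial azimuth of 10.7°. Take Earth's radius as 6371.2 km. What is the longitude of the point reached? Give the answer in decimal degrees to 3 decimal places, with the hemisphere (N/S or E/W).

δ = d/R = 47.7/6371.2 = 0.007487 rad
φ₂ = arcsin(sin φ₁ cos δ + cos φ₁ sin δ cos θ)
   = arcsin(-0.00259·0.99997 + 1.00000·0.00749·0.98261) = 0.27330°
λ₂ = λ₁ + atan2(sin θ sin δ cos φ₁, cos δ − sin φ₁ sin φ₂) = 58.98724°

58.987°E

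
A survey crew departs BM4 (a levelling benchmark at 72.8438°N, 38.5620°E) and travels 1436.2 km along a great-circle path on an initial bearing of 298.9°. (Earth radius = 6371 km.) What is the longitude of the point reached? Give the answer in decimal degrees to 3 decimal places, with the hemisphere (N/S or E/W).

8.155°W

δ = d/R = 1436.2/6371 = 0.225428 rad
φ₂ = arcsin(sin φ₁ cos δ + cos φ₁ sin δ cos θ)
   = arcsin(0.95550·0.97470 + 0.29498·0.22352·0.48328) = 74.40658°
λ₂ = λ₁ + atan2(sin θ sin δ cos φ₁, cos δ − sin φ₁ sin φ₂) = -8.15501°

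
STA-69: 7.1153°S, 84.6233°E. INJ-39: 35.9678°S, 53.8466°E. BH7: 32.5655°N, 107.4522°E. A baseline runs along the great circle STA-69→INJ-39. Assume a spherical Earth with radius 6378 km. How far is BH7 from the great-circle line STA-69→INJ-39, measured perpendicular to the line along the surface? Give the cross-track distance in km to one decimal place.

δ₁₃ = central angle STA-69→BH7 = 0.789634 rad  (haversine)
θ₁₃ = bearing STA-69→BH7 = 27.418°,  θ₁₂ = bearing STA-69→INJ-39 = 219.822°
dₓₜ = R·arcsin(sin δ₁₃ · sin(θ₁₃ − θ₁₂)) = 6378·arcsin(0.71010·sin(-192.404°)) = 976.679 km
|dₓₜ| = 976.679 km

976.7 km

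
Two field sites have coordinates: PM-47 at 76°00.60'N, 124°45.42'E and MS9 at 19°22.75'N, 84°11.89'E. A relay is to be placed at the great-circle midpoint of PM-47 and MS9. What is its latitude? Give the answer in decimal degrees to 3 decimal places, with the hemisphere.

48.851°N

PM-47: φ = +76.01000°, λ = +124.75700°
MS9: φ = +19.37917°, λ = +84.19817°
Bx = cos φ₂ cos Δλ = 0.716694,  By = cos φ₂ sin Δλ = -0.613389
φₘ = atan2(sin φ₁ + sin φ₂, √((cos φ₁ + Bx)² + By²)) = 48.85059°
λₘ = λ₁ + atan2(By, cos φ₁ + Bx) = 92.13849°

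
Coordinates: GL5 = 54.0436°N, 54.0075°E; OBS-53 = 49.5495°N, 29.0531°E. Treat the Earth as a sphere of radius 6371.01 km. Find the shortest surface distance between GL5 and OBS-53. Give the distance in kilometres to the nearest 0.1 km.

Δφ = -4.4941°,  Δλ = -24.9544°
a = sin²(Δφ/2) + cos φ₁ cos φ₂ sin²(Δλ/2) = 0.019319
c = 2·arcsin(√a) = 0.278891 rad = 15.9793°
d = R·c = 6371.01 × 0.278891 = 1776.8 km

1776.8 km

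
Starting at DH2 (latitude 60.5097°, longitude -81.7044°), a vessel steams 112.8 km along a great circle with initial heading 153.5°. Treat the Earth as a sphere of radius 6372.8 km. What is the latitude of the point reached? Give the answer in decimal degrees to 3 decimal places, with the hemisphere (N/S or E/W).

59.599°N

δ = d/R = 112.8/6372.8 = 0.017700 rad
φ₂ = arcsin(sin φ₁ cos δ + cos φ₁ sin δ cos θ)
   = arcsin(0.87044·0.99984 + 0.49228·0.01770·-0.89493) = 59.59904°
λ₂ = λ₁ + atan2(sin θ sin δ cos φ₁, cos δ − sin φ₁ sin φ₂) = -80.81021°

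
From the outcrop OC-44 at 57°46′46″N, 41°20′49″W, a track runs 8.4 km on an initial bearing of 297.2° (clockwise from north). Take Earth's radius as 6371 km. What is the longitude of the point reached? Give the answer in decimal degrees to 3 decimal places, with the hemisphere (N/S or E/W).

41.473°W

OC-44: φ = +57.77944°, λ = -41.34694°
δ = d/R = 8.4/6371 = 0.001318 rad
φ₂ = arcsin(sin φ₁ cos δ + cos φ₁ sin δ cos θ)
   = arcsin(0.84600·1.00000 + 0.53318·0.00132·0.45710) = 57.81391°
λ₂ = λ₁ + atan2(sin θ sin δ cos φ₁, cos δ − sin φ₁ sin φ₂) = -41.47308°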